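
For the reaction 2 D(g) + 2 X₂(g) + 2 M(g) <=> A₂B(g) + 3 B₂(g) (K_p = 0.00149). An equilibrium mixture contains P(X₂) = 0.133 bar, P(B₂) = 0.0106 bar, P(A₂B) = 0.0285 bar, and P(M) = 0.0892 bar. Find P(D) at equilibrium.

P(D) = 0.402 bar

At equilibrium, K_p = P(A₂B)·P(B₂)³ / (P(D)²·P(X₂)²·P(M)²) = 0.00149.
(0.0285)·(0.0106)³ / ((P(D))²·(0.133)²·(0.0892)²) = 0.00149
P(D)² = 0.162 ⇒ P(D) = 0.402 bar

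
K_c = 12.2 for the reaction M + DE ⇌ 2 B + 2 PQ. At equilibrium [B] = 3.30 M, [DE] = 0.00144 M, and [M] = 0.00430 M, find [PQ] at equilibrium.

[PQ] = 0.00263 M

At equilibrium, K_c = [B]²·[PQ]² / ([M]·[DE]) = 12.2.
(3.30)²·([PQ])² / ((0.00430)·(0.00144)) = 12.2
[PQ]² = 6.94×10⁻⁶ ⇒ [PQ] = 0.00263 M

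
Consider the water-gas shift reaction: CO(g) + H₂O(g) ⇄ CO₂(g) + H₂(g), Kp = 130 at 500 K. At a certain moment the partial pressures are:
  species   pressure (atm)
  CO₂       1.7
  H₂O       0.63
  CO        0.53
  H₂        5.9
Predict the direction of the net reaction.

to the right

Qp = P(CO₂)·P(H₂) / (P(CO)·P(H₂O)) = (1.7)·(5.9) / ((0.53)·(0.63)) = 30
Qp = 30 < Kp = 130, so the forward reaction proceeds.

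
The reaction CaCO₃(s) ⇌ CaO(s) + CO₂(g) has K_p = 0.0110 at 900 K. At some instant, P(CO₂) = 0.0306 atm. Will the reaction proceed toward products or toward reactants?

(CaCO₃, CaO are pure solids — omitted from Q_p.)
Q_p = P(CO₂) = 0.0306
Q_p = 0.0306 > K_p = 0.0110, so the reverse reaction proceeds.

to the left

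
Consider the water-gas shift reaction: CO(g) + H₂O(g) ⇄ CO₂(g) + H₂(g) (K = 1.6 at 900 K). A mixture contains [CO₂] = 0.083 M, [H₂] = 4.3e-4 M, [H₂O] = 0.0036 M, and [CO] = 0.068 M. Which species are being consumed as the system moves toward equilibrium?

CO, H₂O (reactants)

Q = [CO₂]·[H₂] / ([CO]·[H₂O]) = (0.083)·(4.3e-4) / ((0.068)·(0.0036)) = 0.15
Q = 0.15 < K = 1.6: net forward reaction.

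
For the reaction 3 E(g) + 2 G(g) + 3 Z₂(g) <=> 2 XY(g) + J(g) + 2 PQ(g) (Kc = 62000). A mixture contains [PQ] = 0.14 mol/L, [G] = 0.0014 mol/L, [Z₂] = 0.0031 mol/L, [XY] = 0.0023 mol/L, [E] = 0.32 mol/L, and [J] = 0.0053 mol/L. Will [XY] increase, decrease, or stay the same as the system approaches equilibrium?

Qc = [XY]²·[J]·[PQ]² / ([E]³·[G]²·[Z₂]³) = (0.0023)²·(0.0053)·(0.14)² / ((0.32)³·(0.0014)²·(0.0031)³) = 2.9×10⁵
Qc = 2.9×10⁵ > Kc = 62000: net reverse reaction.
XY is a product, so it decreases.

decrease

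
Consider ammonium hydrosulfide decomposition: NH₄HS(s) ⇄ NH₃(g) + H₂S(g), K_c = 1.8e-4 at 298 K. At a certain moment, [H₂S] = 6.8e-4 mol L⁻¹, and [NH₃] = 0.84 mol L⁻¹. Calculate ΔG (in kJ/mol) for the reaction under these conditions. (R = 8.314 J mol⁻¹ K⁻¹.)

(NH₄HS is a pure solid — omitted from Q_c.)
Q_c = [NH₃]·[H₂S] = (0.84)·(6.8e-4) = 5.71e-4
ΔG = RT ln(Q_c/K_c) = (8.314 J mol⁻¹ K⁻¹)(298 K) × ln(5.71e-4/1.8e-4)
   = (2.478 kJ/mol)(1.154) = 2.86 kJ/mol
ΔG > 0, so the forward reaction is non-spontaneous (proceeds in reverse).

ΔG = 2.86 kJ/mol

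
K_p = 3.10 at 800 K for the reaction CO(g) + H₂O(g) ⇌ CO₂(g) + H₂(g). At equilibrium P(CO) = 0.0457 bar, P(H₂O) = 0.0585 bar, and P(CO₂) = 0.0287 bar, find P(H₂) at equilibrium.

P(H₂) = 0.289 bar

At equilibrium, K_p = P(CO₂)·P(H₂) / (P(CO)·P(H₂O)) = 3.10.
(0.0287)·(P(H₂)) / ((0.0457)·(0.0585)) = 3.10
P(H₂) = 0.289 bar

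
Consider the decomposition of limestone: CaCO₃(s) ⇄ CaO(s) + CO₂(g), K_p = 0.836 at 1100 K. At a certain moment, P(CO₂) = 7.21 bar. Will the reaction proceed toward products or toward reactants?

reverse (toward reactants)

(CaCO₃, CaO are pure solids — omitted from Q_p.)
Q_p = P(CO₂) = 7.21
Q_p = 7.21 > K_p = 0.836, so the reverse reaction proceeds.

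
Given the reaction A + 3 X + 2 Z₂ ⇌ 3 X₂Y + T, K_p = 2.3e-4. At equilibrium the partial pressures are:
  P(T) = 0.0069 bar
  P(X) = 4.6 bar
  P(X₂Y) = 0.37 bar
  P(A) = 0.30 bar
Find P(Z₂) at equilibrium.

At equilibrium, K_p = P(X₂Y)³·P(T) / (P(A)·P(X)³·P(Z₂)²) = 2.3e-4.
(0.37)³·(0.0069) / ((0.30)·(4.6)³·(P(Z₂))²) = 2.3e-4
P(Z₂)² = 0.0520 ⇒ P(Z₂) = 0.23 bar

P(Z₂) = 0.23 bar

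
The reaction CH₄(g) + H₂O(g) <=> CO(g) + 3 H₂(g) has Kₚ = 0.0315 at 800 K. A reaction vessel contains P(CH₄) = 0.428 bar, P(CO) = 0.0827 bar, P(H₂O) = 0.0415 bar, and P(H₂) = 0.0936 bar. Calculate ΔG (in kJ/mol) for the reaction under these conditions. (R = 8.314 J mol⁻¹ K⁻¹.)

Qₚ = P(CO)·P(H₂)³ / (P(CH₄)·P(H₂O)) = (0.0827)·(0.0936)³ / ((0.428)·(0.0415)) = 0.00382
ΔG = RT ln(Qₚ/Kₚ) = (8.314 J mol⁻¹ K⁻¹)(800 K) × ln(0.00382/0.0315)
   = (6.651 kJ/mol)(-2.110) = -14.0 kJ/mol
ΔG < 0, so the forward reaction is spontaneous (proceeds forward).

ΔG = -14.0 kJ/mol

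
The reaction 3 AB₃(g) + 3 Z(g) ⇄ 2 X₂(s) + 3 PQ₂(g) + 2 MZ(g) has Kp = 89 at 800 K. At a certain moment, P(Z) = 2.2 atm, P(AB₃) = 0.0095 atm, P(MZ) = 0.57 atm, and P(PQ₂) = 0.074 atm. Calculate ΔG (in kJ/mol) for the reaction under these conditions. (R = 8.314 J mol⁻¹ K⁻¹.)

(X₂ is a pure solid — omitted from Qp.)
Qp = P(PQ₂)³·P(MZ)² / (P(AB₃)³·P(Z)³) = (0.074)³·(0.57)² / ((0.0095)³·(2.2)³) = 14.4
ΔG = RT ln(Qp/Kp) = (8.314 J mol⁻¹ K⁻¹)(800 K) × ln(14.4/89)
   = (6.651 kJ/mol)(-1.821) = -12.1 kJ/mol
ΔG < 0, so the forward reaction is spontaneous (proceeds forward).

ΔG = -12.1 kJ/mol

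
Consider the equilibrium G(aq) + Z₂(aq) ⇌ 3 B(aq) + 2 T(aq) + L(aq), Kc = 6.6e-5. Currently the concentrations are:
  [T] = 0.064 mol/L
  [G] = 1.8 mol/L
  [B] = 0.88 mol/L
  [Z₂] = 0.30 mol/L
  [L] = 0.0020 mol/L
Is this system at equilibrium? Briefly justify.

no; Q < K, reaction proceeds forward

Qc = [B]³·[T]²·[L] / ([G]·[Z₂]) = (0.88)³·(0.064)²·(0.0020) / ((1.8)·(0.30)) = 1.0e-5
Qc = 1.0e-5 < Kc = 6.6e-5: net forward reaction.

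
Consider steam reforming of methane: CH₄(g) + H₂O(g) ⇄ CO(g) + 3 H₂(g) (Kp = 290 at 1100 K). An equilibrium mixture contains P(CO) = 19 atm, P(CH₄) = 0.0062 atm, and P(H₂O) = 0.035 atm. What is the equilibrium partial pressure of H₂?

At equilibrium, Kp = P(CO)·P(H₂)³ / (P(CH₄)·P(H₂O)) = 290.
(19)·(P(H₂))³ / ((0.0062)·(0.035)) = 290
P(H₂)³ = 0.00331 ⇒ P(H₂) = 0.15 atm

P(H₂) = 0.15 atm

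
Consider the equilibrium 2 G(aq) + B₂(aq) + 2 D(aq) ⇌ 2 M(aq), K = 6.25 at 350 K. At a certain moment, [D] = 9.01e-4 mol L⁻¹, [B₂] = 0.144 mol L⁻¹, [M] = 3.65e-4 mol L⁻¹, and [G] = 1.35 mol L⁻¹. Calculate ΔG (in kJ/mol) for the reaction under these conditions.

ΔG = -6.70 kJ/mol

Q = [M]² / ([G]²·[B₂]·[D]²) = (3.65e-4)² / ((1.35)²·(0.144)·(9.01e-4)²) = 0.625
ΔG = RT ln(Q/K) = (8.314 J mol⁻¹ K⁻¹)(350 K) × ln(0.625/6.25)
   = (2.910 kJ/mol)(-2.303) = -6.70 kJ/mol
ΔG < 0, so the forward reaction is spontaneous (proceeds forward).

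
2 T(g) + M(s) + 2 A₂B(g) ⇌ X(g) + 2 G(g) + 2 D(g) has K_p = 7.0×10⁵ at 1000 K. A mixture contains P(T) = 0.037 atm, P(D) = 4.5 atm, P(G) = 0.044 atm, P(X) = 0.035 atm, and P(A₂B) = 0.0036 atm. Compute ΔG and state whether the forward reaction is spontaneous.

(M is a pure solid — omitted from Q_p.)
Q_p = P(X)·P(G)²·P(D)² / (P(T)²·P(A₂B)²) = (0.035)·(0.044)²·(4.5)² / ((0.037)²·(0.0036)²) = 77300
ΔG = RT ln(Q_p/K_p) = (8.314 J mol⁻¹ K⁻¹)(1000 K) × ln(77300/7.0×10⁵)
   = (8.314 kJ/mol)(-2.203) = -18.3 kJ/mol
ΔG < 0, so the forward reaction is spontaneous (proceeds forward).

ΔG = -18.3 kJ/mol; the forward reaction is spontaneous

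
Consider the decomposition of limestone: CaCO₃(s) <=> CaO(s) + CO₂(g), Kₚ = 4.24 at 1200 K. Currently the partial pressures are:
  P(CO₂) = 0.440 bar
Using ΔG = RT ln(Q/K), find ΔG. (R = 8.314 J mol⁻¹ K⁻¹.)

ΔG = -22.6 kJ/mol

(CaCO₃, CaO are pure solids — omitted from Qₚ.)
Qₚ = P(CO₂) = 0.440
ΔG = RT ln(Qₚ/Kₚ) = (8.314 J mol⁻¹ K⁻¹)(1200 K) × ln(0.440/4.24)
   = (9.977 kJ/mol)(-2.266) = -22.6 kJ/mol
ΔG < 0, so the forward reaction is spontaneous (proceeds forward).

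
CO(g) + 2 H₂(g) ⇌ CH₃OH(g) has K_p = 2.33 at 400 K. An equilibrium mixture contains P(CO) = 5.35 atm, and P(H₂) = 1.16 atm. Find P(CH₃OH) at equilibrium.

P(CH₃OH) = 16.8 atm

At equilibrium, K_p = P(CH₃OH) / (P(CO)·P(H₂)²) = 2.33.
(P(CH₃OH)) / ((5.35)·(1.16)²) = 2.33
P(CH₃OH) = 16.8 atm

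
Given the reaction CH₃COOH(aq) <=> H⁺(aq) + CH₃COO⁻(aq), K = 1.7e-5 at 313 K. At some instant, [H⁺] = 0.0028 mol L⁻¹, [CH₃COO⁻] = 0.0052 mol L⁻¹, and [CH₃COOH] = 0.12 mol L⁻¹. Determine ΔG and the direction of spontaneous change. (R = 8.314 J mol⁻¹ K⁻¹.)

ΔG = 5.11 kJ/mol; the forward reaction is non-spontaneous

Q = [H⁺]·[CH₃COO⁻] / [CH₃COOH] = (0.0028)·(0.0052) / (0.12) = 1.21e-4
ΔG = RT ln(Q/K) = (8.314 J mol⁻¹ K⁻¹)(313 K) × ln(1.21e-4/1.7e-5)
   = (2.602 kJ/mol)(1.963) = 5.11 kJ/mol
ΔG > 0, so the forward reaction is non-spontaneous (proceeds in reverse).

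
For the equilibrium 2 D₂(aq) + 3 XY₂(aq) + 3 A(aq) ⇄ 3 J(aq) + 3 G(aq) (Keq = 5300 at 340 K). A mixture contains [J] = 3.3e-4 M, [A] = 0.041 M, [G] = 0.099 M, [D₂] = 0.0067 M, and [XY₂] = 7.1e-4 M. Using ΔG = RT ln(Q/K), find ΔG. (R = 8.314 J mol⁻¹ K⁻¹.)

ΔG = 5.04 kJ/mol

Q = [J]³·[G]³ / ([D₂]²·[XY₂]³·[A]³) = (3.3e-4)³·(0.099)³ / ((0.0067)²·(7.1e-4)³·(0.041)³) = 31500
ΔG = RT ln(Q/Keq) = (8.314 J mol⁻¹ K⁻¹)(340 K) × ln(31500/5300)
   = (2.827 kJ/mol)(1.782) = 5.04 kJ/mol
ΔG > 0, so the forward reaction is non-spontaneous (proceeds in reverse).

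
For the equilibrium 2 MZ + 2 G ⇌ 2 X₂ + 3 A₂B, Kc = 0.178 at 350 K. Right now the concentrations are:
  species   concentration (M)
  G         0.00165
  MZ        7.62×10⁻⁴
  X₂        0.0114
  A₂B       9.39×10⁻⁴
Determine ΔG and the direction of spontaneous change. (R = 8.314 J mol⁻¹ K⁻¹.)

Qc = [X₂]²·[A₂B]³ / ([MZ]²·[G]²) = (0.0114)²·(9.39×10⁻⁴)³ / ((7.62×10⁻⁴)²·(0.00165)²) = 0.0681
ΔG = RT ln(Qc/Kc) = (8.314 J mol⁻¹ K⁻¹)(350 K) × ln(0.0681/0.178)
   = (2.910 kJ/mol)(-0.9608) = -2.80 kJ/mol
ΔG < 0, so the forward reaction is spontaneous (proceeds forward).

ΔG = -2.80 kJ/mol; the forward reaction is spontaneous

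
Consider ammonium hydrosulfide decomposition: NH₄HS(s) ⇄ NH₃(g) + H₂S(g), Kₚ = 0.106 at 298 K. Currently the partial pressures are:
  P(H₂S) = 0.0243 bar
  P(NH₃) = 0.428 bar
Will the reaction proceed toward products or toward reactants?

(NH₄HS is a pure solid — omitted from Qₚ.)
Qₚ = P(NH₃)·P(H₂S) = (0.428)·(0.0243) = 0.0104
Qₚ = 0.0104 < Kₚ = 0.106, so the forward reaction proceeds.

to the right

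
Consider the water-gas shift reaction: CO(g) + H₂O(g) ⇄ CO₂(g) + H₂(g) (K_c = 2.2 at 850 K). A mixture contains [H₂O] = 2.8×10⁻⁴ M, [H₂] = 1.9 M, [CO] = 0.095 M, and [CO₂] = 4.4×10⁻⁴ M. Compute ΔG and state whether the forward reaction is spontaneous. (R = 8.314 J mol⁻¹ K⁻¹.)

ΔG = 18.8 kJ/mol; the forward reaction is non-spontaneous

Q_c = [CO₂]·[H₂] / ([CO]·[H₂O]) = (4.4×10⁻⁴)·(1.9) / ((0.095)·(2.8×10⁻⁴)) = 31.4
ΔG = RT ln(Q_c/K_c) = (8.314 J mol⁻¹ K⁻¹)(850 K) × ln(31.4/2.2)
   = (7.067 kJ/mol)(2.658) = 18.8 kJ/mol
ΔG > 0, so the forward reaction is non-spontaneous (proceeds in reverse).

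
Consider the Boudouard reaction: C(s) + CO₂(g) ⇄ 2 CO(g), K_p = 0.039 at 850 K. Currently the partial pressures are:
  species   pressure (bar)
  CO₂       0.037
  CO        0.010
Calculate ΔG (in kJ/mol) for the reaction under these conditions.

ΔG = -18.9 kJ/mol

(C is a pure solid — omitted from Q_p.)
Q_p = P(CO)² / P(CO₂) = (0.010)² / (0.037) = 0.00270
ΔG = RT ln(Q_p/K_p) = (8.314 J mol⁻¹ K⁻¹)(850 K) × ln(0.00270/0.039)
   = (7.067 kJ/mol)(-2.670) = -18.9 kJ/mol
ΔG < 0, so the forward reaction is spontaneous (proceeds forward).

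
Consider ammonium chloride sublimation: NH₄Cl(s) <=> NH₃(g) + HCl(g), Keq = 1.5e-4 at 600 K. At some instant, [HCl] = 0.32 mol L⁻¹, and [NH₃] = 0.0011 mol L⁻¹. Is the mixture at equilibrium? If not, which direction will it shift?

(NH₄Cl is a pure solid — omitted from Q.)
Q = [NH₃]·[HCl] = (0.0011)·(0.32) = 3.5e-4
Q = 3.5e-4 > Keq = 1.5e-4: net reverse reaction.

no; Q > K, reaction proceeds in reverse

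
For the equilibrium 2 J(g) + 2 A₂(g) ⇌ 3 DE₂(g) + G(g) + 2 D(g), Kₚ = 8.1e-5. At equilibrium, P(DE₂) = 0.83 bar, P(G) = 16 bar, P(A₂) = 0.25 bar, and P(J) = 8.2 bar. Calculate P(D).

At equilibrium, Kₚ = P(DE₂)³·P(G)·P(D)² / (P(J)²·P(A₂)²) = 8.1e-5.
(0.83)³·(16)·(P(D))² / ((8.2)²·(0.25)²) = 8.1e-5
P(D)² = 3.72e-5 ⇒ P(D) = 0.0061 bar

P(D) = 0.0061 bar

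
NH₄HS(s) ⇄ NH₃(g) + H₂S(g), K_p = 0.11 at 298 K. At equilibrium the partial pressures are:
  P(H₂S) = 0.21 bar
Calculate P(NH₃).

(NH₄HS is a pure solid — omitted from K_p.)
At equilibrium, K_p = P(NH₃)·P(H₂S) = 0.11.
(P(NH₃))·(0.21) = 0.11
P(NH₃) = 0.524 = 0.52 bar

P(NH₃) = 0.52 bar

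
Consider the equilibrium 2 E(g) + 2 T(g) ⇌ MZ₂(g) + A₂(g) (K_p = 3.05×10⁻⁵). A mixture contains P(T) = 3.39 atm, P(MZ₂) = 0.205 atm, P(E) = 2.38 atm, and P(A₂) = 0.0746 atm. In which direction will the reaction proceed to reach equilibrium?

toward reactants

Q_p = P(MZ₂)·P(A₂) / (P(E)²·P(T)²) = (0.205)·(0.0746) / ((2.38)²·(3.39)²) = 2.35×10⁻⁴
Q_p = 2.35×10⁻⁴ > K_p = 3.05×10⁻⁵, so the reverse reaction proceeds.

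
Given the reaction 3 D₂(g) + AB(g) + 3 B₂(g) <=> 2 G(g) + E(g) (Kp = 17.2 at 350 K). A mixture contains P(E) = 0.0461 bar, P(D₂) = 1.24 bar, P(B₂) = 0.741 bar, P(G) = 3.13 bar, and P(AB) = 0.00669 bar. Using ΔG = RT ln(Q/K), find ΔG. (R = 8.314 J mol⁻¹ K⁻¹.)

ΔG = 4.72 kJ/mol

Qp = P(G)²·P(E) / (P(D₂)³·P(AB)·P(B₂)³) = (3.13)²·(0.0461) / ((1.24)³·(0.00669)·(0.741)³) = 87.0
ΔG = RT ln(Qp/Kp) = (8.314 J mol⁻¹ K⁻¹)(350 K) × ln(87.0/17.2)
   = (2.910 kJ/mol)(1.621) = 4.72 kJ/mol
ΔG > 0, so the forward reaction is non-spontaneous (proceeds in reverse).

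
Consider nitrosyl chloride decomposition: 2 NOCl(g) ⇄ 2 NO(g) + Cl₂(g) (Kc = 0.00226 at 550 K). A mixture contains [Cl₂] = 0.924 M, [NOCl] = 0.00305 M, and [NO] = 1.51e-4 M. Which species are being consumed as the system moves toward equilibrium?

none (at equilibrium)

Qc = [NO]²·[Cl₂] / [NOCl]² = (1.51e-4)²·(0.924) / (0.00305)² = 0.00226
Qc = 0.00226 = Kc; the system is at equilibrium.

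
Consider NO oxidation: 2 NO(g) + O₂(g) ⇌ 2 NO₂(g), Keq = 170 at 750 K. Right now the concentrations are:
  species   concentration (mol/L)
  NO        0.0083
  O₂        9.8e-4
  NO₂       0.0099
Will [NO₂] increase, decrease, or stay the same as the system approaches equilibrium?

Q = [NO₂]² / ([NO]²·[O₂]) = (0.0099)² / ((0.0083)²·(9.8e-4)) = 1500
Q = 1500 > Keq = 170: net reverse reaction.
NO₂ is a product, so it decreases.

decrease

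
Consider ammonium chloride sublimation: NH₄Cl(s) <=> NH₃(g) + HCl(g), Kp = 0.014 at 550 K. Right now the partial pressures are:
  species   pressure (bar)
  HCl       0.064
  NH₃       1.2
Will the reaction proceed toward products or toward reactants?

to the left

(NH₄Cl is a pure solid — omitted from Qp.)
Qp = P(NH₃)·P(HCl) = (1.2)·(0.064) = 0.077
Qp = 0.077 > Kp = 0.014, so the reverse reaction proceeds.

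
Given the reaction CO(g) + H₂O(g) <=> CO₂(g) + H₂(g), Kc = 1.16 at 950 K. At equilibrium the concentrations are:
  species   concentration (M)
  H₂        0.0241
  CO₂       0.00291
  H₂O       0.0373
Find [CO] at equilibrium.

At equilibrium, Kc = [CO₂]·[H₂] / ([CO]·[H₂O]) = 1.16.
(0.00291)·(0.0241) / (([CO])·(0.0373)) = 1.16
[CO] = 0.00162 M

[CO] = 0.00162 M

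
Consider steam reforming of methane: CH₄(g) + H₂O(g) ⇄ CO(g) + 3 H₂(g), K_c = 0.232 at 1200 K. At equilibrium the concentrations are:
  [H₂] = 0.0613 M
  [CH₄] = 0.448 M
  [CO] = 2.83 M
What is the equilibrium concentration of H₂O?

At equilibrium, K_c = [CO]·[H₂]³ / ([CH₄]·[H₂O]) = 0.232.
(2.83)·(0.0613)³ / ((0.448)·([H₂O])) = 0.232
[H₂O] = 0.00627 M

[H₂O] = 0.00627 M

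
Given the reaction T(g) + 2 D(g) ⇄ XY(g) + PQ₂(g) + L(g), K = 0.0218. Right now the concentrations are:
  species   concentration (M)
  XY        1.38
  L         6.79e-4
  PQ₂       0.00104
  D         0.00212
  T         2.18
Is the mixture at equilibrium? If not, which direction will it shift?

no; Q > K, reaction proceeds in reverse

Q = [XY]·[PQ₂]·[L] / ([T]·[D]²) = (1.38)·(0.00104)·(6.79e-4) / ((2.18)·(0.00212)²) = 0.0995
Q = 0.0995 > K = 0.0218: net reverse reaction.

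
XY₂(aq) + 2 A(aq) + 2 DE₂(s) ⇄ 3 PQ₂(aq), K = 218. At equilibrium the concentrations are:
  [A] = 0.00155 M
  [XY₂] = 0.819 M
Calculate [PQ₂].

(DE₂ is a pure solid — omitted from K.)
At equilibrium, K = [PQ₂]³ / ([XY₂]·[A]²) = 218.
([PQ₂])³ / ((0.819)·(0.00155)²) = 218
[PQ₂]³ = 4.29×10⁻⁴ ⇒ [PQ₂] = 0.0754 M

[PQ₂] = 0.0754 M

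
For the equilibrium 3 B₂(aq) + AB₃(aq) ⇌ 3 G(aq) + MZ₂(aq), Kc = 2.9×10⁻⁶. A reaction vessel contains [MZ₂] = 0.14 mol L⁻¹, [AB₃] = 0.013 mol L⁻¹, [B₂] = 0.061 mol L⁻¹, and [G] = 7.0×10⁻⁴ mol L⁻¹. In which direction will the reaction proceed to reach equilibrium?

reverse (toward reactants)

Qc = [G]³·[MZ₂] / ([B₂]³·[AB₃]) = (7.0×10⁻⁴)³·(0.14) / ((0.061)³·(0.013)) = 1.6×10⁻⁵
Qc = 1.6×10⁻⁵ > Kc = 2.9×10⁻⁶, so the reverse reaction proceeds.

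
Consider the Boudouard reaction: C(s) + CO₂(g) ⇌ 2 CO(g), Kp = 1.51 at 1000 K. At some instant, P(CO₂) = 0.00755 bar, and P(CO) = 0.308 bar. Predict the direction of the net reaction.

in the reverse direction

(C is a pure solid — omitted from Qp.)
Qp = P(CO)² / P(CO₂) = (0.308)² / (0.00755) = 12.6
Qp = 12.6 > Kp = 1.51, so the reverse reaction proceeds.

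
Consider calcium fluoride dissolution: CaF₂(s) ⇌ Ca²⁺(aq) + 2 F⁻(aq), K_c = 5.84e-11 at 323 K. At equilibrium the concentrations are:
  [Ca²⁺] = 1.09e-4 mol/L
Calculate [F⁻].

(CaF₂ is a pure solid — omitted from K_c.)
At equilibrium, K_c = [Ca²⁺]·[F⁻]² = 5.84e-11.
(1.09e-4)·([F⁻])² = 5.84e-11
[F⁻]² = 5.36e-7 ⇒ [F⁻] = 7.32e-4 mol/L

[F⁻] = 7.32e-4 mol/L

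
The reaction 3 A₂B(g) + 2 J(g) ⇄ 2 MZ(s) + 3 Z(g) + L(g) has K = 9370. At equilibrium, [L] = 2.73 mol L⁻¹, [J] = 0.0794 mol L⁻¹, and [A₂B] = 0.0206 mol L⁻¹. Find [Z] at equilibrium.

(MZ is a pure solid — omitted from K.)
At equilibrium, K = [Z]³·[L] / ([A₂B]³·[J]²) = 9370.
([Z])³·(2.73) / ((0.0206)³·(0.0794)²) = 9370
[Z]³ = 1.89e-4 ⇒ [Z] = 0.0574 mol L⁻¹

[Z] = 0.0574 mol L⁻¹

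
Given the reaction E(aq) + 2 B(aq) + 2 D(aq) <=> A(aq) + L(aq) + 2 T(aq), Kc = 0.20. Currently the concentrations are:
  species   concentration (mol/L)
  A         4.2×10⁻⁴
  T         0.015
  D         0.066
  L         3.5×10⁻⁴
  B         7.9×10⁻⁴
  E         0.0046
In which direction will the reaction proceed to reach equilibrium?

in the reverse direction

Qc = [A]·[L]·[T]² / ([E]·[B]²·[D]²) = (4.2×10⁻⁴)·(3.5×10⁻⁴)·(0.015)² / ((0.0046)·(7.9×10⁻⁴)²·(0.066)²) = 2.6
Qc = 2.6 > Kc = 0.20, so the reverse reaction proceeds.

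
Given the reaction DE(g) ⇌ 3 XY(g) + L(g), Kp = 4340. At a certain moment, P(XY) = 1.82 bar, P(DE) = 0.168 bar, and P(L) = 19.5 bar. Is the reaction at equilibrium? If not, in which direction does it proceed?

Qp = P(XY)³·P(L) / P(DE) = (1.82)³·(19.5) / (0.168) = 700
Qp = 700 < Kp = 4340, so the forward reaction proceeds.

toward products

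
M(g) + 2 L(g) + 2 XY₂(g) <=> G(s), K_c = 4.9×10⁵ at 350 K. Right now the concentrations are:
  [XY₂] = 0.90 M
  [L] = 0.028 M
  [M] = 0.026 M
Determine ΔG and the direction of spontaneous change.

ΔG = -6.08 kJ/mol; the forward reaction is spontaneous

(G is a pure solid — omitted from Q_c.)
Q_c = 1 / ([M]·[L]²·[XY₂]²) = 1 / ((0.026)·(0.028)²·(0.90)²) = 60600
ΔG = RT ln(Q_c/K_c) = (8.314 J mol⁻¹ K⁻¹)(350 K) × ln(60600/4.9×10⁵)
   = (2.910 kJ/mol)(-2.090) = -6.08 kJ/mol
ΔG < 0, so the forward reaction is spontaneous (proceeds forward).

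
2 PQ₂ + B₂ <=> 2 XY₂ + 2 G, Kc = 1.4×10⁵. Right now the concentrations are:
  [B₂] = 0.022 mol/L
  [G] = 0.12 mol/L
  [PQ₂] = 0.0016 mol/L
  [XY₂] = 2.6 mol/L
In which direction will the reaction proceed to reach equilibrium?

Qc = [XY₂]²·[G]² / ([PQ₂]²·[B₂]) = (2.6)²·(0.12)² / ((0.0016)²·(0.022)) = 1.7×10⁶
Qc = 1.7×10⁶ > Kc = 1.4×10⁵, so the reverse reaction proceeds.

in the reverse direction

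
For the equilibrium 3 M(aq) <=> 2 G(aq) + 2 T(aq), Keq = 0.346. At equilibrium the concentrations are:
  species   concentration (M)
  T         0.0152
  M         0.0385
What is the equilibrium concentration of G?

At equilibrium, Keq = [G]²·[T]² / [M]³ = 0.346.
([G])²·(0.0152)² / (0.0385)³ = 0.346
[G]² = 0.0855 ⇒ [G] = 0.292 M

[G] = 0.292 M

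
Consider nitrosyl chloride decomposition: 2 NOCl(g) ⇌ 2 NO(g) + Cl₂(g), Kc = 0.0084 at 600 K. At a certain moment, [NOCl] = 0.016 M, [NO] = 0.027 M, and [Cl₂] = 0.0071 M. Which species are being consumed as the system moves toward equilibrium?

Qc = [NO]²·[Cl₂] / [NOCl]² = (0.027)²·(0.0071) / (0.016)² = 0.020
Qc = 0.020 > Kc = 0.0084: net reverse reaction.

NO, Cl₂ (products)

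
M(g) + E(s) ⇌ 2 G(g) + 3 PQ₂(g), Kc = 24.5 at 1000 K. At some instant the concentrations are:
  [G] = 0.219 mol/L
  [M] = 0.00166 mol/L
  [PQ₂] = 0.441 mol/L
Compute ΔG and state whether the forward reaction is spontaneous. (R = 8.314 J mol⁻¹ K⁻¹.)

(E is a pure solid — omitted from Qc.)
Qc = [G]²·[PQ₂]³ / [M] = (0.219)²·(0.441)³ / (0.00166) = 2.48
ΔG = RT ln(Qc/Kc) = (8.314 J mol⁻¹ K⁻¹)(1000 K) × ln(2.48/24.5)
   = (8.314 kJ/mol)(-2.290) = -19.0 kJ/mol
ΔG < 0, so the forward reaction is spontaneous (proceeds forward).

ΔG = -19.0 kJ/mol; the forward reaction is spontaneous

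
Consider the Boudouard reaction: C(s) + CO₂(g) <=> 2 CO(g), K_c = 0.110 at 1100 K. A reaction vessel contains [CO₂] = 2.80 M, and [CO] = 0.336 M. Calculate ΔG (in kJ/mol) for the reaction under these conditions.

ΔG = -9.18 kJ/mol

(C is a pure solid — omitted from Q_c.)
Q_c = [CO]² / [CO₂] = (0.336)² / (2.80) = 0.0403
ΔG = RT ln(Q_c/K_c) = (8.314 J mol⁻¹ K⁻¹)(1100 K) × ln(0.0403/0.110)
   = (9.145 kJ/mol)(-1.004) = -9.18 kJ/mol
ΔG < 0, so the forward reaction is spontaneous (proceeds forward).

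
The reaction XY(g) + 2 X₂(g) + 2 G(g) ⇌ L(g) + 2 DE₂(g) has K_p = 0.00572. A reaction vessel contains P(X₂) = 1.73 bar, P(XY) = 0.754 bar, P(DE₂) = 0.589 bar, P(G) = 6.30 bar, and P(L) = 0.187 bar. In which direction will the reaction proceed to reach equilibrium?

Q_p = P(L)·P(DE₂)² / (P(XY)·P(X₂)²·P(G)²) = (0.187)·(0.589)² / ((0.754)·(1.73)²·(6.30)²) = 7.24×10⁻⁴
Q_p = 7.24×10⁻⁴ < K_p = 0.00572, so the forward reaction proceeds.

toward products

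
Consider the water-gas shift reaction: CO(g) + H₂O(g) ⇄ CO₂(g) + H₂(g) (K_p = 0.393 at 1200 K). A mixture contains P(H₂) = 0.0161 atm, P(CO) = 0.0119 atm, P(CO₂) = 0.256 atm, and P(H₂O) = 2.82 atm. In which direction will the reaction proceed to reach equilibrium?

toward products

Q_p = P(CO₂)·P(H₂) / (P(CO)·P(H₂O)) = (0.256)·(0.0161) / ((0.0119)·(2.82)) = 0.123
Q_p = 0.123 < K_p = 0.393, so the forward reaction proceeds.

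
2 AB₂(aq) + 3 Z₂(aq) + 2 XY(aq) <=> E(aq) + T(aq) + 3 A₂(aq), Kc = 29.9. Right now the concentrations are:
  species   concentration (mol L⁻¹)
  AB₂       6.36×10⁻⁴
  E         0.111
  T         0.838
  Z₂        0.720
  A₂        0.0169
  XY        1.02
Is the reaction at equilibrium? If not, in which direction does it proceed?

Qc = [E]·[T]·[A₂]³ / ([AB₂]²·[Z₂]³·[XY]²) = (0.111)·(0.838)·(0.0169)³ / ((6.36×10⁻⁴)²·(0.720)³·(1.02)²) = 2.86
Qc = 2.86 < Kc = 29.9, so the forward reaction proceeds.

forward (toward products)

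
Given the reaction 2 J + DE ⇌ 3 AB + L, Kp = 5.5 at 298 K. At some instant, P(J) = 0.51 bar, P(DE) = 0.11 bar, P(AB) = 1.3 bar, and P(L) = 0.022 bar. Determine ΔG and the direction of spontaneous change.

Qp = P(AB)³·P(L) / (P(J)²·P(DE)) = (1.3)³·(0.022) / ((0.51)²·(0.11)) = 1.69
ΔG = RT ln(Qp/Kp) = (8.314 J mol⁻¹ K⁻¹)(298 K) × ln(1.69/5.5)
   = (2.478 kJ/mol)(-1.180) = -2.92 kJ/mol
ΔG < 0, so the forward reaction is spontaneous (proceeds forward).

ΔG = -2.92 kJ/mol; the forward reaction is spontaneous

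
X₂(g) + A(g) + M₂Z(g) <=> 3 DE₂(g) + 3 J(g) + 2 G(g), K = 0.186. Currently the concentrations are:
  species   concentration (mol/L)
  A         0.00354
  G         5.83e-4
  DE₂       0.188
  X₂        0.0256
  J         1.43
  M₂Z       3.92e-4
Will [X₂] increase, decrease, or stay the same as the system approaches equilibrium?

stay the same

Q = [DE₂]³·[J]³·[G]² / ([X₂]·[A]·[M₂Z]) = (0.188)³·(1.43)³·(5.83e-4)² / ((0.0256)·(0.00354)·(3.92e-4)) = 0.186
Q = 0.186 = K; the system is at equilibrium.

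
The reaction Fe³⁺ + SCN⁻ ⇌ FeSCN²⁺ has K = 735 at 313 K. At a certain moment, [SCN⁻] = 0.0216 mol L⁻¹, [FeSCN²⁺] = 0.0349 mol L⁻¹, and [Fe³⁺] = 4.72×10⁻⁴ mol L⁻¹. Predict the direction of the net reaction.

Q = [FeSCN²⁺] / ([Fe³⁺]·[SCN⁻]) = (0.0349) / ((4.72×10⁻⁴)·(0.0216)) = 3420
Q = 3420 > K = 735, so the reverse reaction proceeds.

in the reverse direction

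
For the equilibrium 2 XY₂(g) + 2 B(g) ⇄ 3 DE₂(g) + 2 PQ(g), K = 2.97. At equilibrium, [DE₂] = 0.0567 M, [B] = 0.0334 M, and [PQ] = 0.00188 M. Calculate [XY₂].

[XY₂] = 4.41e-4 M

At equilibrium, K = [DE₂]³·[PQ]² / ([XY₂]²·[B]²) = 2.97.
(0.0567)³·(0.00188)² / (([XY₂])²·(0.0334)²) = 2.97
[XY₂]² = 1.94e-7 ⇒ [XY₂] = 4.41e-4 M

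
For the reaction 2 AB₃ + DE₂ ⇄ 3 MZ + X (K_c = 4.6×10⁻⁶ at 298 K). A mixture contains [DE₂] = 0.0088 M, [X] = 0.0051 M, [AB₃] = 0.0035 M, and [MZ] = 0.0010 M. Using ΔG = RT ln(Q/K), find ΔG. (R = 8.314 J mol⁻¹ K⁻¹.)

ΔG = 5.77 kJ/mol

Q_c = [MZ]³·[X] / ([AB₃]²·[DE₂]) = (0.0010)³·(0.0051) / ((0.0035)²·(0.0088)) = 4.73×10⁻⁵
ΔG = RT ln(Q_c/K_c) = (8.314 J mol⁻¹ K⁻¹)(298 K) × ln(4.73×10⁻⁵/4.6×10⁻⁶)
   = (2.478 kJ/mol)(2.330) = 5.77 kJ/mol
ΔG > 0, so the forward reaction is non-spontaneous (proceeds in reverse).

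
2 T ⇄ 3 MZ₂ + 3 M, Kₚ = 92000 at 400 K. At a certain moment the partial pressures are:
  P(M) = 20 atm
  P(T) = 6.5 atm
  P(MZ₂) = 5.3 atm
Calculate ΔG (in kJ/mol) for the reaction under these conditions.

ΔG = -3.93 kJ/mol

Qₚ = P(MZ₂)³·P(M)³ / P(T)² = (5.3)³·(20)³ / (6.5)² = 28200
ΔG = RT ln(Qₚ/Kₚ) = (8.314 J mol⁻¹ K⁻¹)(400 K) × ln(28200/92000)
   = (3.326 kJ/mol)(-1.182) = -3.93 kJ/mol
ΔG < 0, so the forward reaction is spontaneous (proceeds forward).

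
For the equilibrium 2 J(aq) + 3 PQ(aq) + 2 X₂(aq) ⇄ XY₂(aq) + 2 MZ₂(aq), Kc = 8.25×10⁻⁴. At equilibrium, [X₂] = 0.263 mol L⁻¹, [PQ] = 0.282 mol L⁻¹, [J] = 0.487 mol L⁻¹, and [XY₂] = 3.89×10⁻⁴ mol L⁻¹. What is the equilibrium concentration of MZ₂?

At equilibrium, Kc = [XY₂]·[MZ₂]² / ([J]²·[PQ]³·[X₂]²) = 8.25×10⁻⁴.
(3.89×10⁻⁴)·([MZ₂])² / ((0.487)²·(0.282)³·(0.263)²) = 8.25×10⁻⁴
[MZ₂]² = 7.80×10⁻⁴ ⇒ [MZ₂] = 0.0279 mol L⁻¹

[MZ₂] = 0.0279 mol L⁻¹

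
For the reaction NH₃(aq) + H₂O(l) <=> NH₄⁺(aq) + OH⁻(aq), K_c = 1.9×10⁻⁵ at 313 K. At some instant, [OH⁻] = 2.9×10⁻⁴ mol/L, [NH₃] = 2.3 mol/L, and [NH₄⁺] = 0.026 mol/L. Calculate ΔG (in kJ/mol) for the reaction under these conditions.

ΔG = -4.57 kJ/mol

(H₂O is a pure liquid — omitted from Q_c.)
Q_c = [NH₄⁺]·[OH⁻] / [NH₃] = (0.026)·(2.9×10⁻⁴) / (2.3) = 3.28×10⁻⁶
ΔG = RT ln(Q_c/K_c) = (8.314 J mol⁻¹ K⁻¹)(313 K) × ln(3.28×10⁻⁶/1.9×10⁻⁵)
   = (2.602 kJ/mol)(-1.757) = -4.57 kJ/mol
ΔG < 0, so the forward reaction is spontaneous (proceeds forward).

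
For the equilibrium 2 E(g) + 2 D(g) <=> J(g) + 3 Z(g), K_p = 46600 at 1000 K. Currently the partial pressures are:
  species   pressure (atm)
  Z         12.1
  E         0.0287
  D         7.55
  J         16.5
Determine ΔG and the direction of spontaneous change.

Q_p = P(J)·P(Z)³ / (P(E)²·P(D)²) = (16.5)·(12.1)³ / ((0.0287)²·(7.55)²) = 6.23×10⁵
ΔG = RT ln(Q_p/K_p) = (8.314 J mol⁻¹ K⁻¹)(1000 K) × ln(6.23×10⁵/46600)
   = (8.314 kJ/mol)(2.593) = 21.6 kJ/mol
ΔG > 0, so the forward reaction is non-spontaneous (proceeds in reverse).

ΔG = 21.6 kJ/mol; the forward reaction is non-spontaneous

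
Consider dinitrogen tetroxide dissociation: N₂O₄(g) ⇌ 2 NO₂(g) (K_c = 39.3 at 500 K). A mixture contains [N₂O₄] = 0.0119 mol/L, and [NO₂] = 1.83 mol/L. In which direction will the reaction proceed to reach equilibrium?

Q_c = [NO₂]² / [N₂O₄] = (1.83)² / (0.0119) = 281
Q_c = 281 > K_c = 39.3, so the reverse reaction proceeds.

in the reverse direction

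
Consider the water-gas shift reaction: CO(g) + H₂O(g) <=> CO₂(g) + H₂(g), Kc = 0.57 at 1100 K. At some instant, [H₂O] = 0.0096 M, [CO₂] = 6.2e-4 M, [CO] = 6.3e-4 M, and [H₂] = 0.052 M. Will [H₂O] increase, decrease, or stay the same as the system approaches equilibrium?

increase

Qc = [CO₂]·[H₂] / ([CO]·[H₂O]) = (6.2e-4)·(0.052) / ((6.3e-4)·(0.0096)) = 5.3
Qc = 5.3 > Kc = 0.57: net reverse reaction.
H₂O is a reactant, so it increases.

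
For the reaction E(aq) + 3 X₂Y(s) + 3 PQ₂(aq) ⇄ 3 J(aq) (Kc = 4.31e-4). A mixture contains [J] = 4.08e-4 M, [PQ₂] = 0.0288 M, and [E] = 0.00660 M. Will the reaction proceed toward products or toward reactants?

no net change (already at equilibrium)

(X₂Y is a pure solid — omitted from Qc.)
Qc = [J]³ / ([E]·[PQ₂]³) = (4.08e-4)³ / ((0.00660)·(0.0288)³) = 4.31e-4
Qc = 4.31e-4 = Kc, so the system is already at equilibrium.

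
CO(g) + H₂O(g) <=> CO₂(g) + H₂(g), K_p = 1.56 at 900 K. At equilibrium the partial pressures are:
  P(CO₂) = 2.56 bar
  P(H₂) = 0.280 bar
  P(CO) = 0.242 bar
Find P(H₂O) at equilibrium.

At equilibrium, K_p = P(CO₂)·P(H₂) / (P(CO)·P(H₂O)) = 1.56.
(2.56)·(0.280) / ((0.242)·(P(H₂O))) = 1.56
P(H₂O) = 1.90 bar

P(H₂O) = 1.90 bar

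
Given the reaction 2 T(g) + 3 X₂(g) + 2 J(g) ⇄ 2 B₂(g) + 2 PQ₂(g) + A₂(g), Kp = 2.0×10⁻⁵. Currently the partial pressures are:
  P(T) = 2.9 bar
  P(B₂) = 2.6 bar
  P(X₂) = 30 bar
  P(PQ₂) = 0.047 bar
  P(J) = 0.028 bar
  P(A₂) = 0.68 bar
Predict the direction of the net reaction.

in the reverse direction

Qp = P(B₂)²·P(PQ₂)²·P(A₂) / (P(T)²·P(X₂)³·P(J)²) = (2.6)²·(0.047)²·(0.68) / ((2.9)²·(30)³·(0.028)²) = 5.7×10⁻⁵
Qp = 5.7×10⁻⁵ > Kp = 2.0×10⁻⁵, so the reverse reaction proceeds.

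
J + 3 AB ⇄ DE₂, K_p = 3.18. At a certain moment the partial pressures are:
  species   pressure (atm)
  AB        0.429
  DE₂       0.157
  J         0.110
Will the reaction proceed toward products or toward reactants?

Q_p = P(DE₂) / (P(J)·P(AB)³) = (0.157) / ((0.110)·(0.429)³) = 18.1
Q_p = 18.1 > K_p = 3.18, so the reverse reaction proceeds.

to the left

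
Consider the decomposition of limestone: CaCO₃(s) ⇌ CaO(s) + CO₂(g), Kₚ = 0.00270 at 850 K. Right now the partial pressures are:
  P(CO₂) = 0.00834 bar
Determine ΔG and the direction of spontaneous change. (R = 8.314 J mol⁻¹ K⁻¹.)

ΔG = 7.97 kJ/mol; the forward reaction is non-spontaneous

(CaCO₃, CaO are pure solids — omitted from Qₚ.)
Qₚ = P(CO₂) = 0.00834
ΔG = RT ln(Qₚ/Kₚ) = (8.314 J mol⁻¹ K⁻¹)(850 K) × ln(0.00834/0.00270)
   = (7.067 kJ/mol)(1.128) = 7.97 kJ/mol
ΔG > 0, so the forward reaction is non-spontaneous (proceeds in reverse).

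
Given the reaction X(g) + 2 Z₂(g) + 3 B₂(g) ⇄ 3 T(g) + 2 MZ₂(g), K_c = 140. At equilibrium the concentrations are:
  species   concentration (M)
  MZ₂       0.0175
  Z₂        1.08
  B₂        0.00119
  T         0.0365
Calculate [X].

[X] = 0.0541 M

At equilibrium, K_c = [T]³·[MZ₂]² / ([X]·[Z₂]²·[B₂]³) = 140.
(0.0365)³·(0.0175)² / (([X])·(1.08)²·(0.00119)³) = 140
[X] = 0.0541 M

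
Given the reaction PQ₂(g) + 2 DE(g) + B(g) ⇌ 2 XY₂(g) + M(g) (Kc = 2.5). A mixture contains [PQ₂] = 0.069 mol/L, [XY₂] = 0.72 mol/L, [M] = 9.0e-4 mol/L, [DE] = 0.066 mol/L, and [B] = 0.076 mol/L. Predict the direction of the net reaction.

toward reactants

Qc = [XY₂]²·[M] / ([PQ₂]·[DE]²·[B]) = (0.72)²·(9.0e-4) / ((0.069)·(0.066)²·(0.076)) = 20
Qc = 20 > Kc = 2.5, so the reverse reaction proceeds.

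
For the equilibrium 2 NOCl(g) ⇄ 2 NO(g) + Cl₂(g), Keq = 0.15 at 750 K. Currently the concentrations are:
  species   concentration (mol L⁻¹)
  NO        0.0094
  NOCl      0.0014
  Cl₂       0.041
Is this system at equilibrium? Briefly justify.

no; Q > K, reaction proceeds in reverse

Q = [NO]²·[Cl₂] / [NOCl]² = (0.0094)²·(0.041) / (0.0014)² = 1.8
Q = 1.8 > Keq = 0.15: net reverse reaction.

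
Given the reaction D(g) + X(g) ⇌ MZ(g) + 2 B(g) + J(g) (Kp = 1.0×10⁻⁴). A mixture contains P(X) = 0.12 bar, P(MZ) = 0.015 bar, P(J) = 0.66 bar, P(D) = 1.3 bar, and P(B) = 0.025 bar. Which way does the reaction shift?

toward products

Qp = P(MZ)·P(B)²·P(J) / (P(D)·P(X)) = (0.015)·(0.025)²·(0.66) / ((1.3)·(0.12)) = 4.0×10⁻⁵
Qp = 4.0×10⁻⁵ < Kp = 1.0×10⁻⁴, so the forward reaction proceeds.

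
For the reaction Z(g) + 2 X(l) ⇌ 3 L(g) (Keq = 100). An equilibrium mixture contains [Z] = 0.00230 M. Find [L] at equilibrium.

(X is a pure liquid — omitted from Keq.)
At equilibrium, Keq = [L]³ / [Z] = 100.
([L])³ / (0.00230) = 100
[L]³ = 0.230 ⇒ [L] = 0.613 M

[L] = 0.613 M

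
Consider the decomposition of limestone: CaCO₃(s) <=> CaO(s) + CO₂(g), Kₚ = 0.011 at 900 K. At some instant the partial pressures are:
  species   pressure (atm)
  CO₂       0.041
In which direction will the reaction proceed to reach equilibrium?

in the reverse direction

(CaCO₃, CaO are pure solids — omitted from Qₚ.)
Qₚ = P(CO₂) = 0.041
Qₚ = 0.041 > Kₚ = 0.011, so the reverse reaction proceeds.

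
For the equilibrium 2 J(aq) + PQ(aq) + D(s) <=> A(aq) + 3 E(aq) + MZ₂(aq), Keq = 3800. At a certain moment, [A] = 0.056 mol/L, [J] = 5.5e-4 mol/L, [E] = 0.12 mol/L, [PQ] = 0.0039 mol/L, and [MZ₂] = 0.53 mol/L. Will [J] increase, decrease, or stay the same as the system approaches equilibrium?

increase

(D is a pure solid — omitted from Q.)
Q = [A]·[E]³·[MZ₂] / ([J]²·[PQ]) = (0.056)·(0.12)³·(0.53) / ((5.5e-4)²·(0.0039)) = 43000
Q = 43000 > Keq = 3800: net reverse reaction.
J is a reactant, so it increases.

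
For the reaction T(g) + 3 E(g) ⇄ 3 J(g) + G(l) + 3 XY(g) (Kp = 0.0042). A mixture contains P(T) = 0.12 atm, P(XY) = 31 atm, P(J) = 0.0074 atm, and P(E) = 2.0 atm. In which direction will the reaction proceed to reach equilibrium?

reverse (toward reactants)

(G is a pure liquid — omitted from Qp.)
Qp = P(J)³·P(XY)³ / (P(T)·P(E)³) = (0.0074)³·(31)³ / ((0.12)·(2.0)³) = 0.013
Qp = 0.013 > Kp = 0.0042, so the reverse reaction proceeds.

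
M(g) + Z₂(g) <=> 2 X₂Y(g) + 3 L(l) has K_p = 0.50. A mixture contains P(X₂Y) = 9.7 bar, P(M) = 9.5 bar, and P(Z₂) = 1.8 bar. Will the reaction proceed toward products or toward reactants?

reverse (toward reactants)

(L is a pure liquid — omitted from Q_p.)
Q_p = P(X₂Y)² / (P(M)·P(Z₂)) = (9.7)² / ((9.5)·(1.8)) = 5.5
Q_p = 5.5 > K_p = 0.50, so the reverse reaction proceeds.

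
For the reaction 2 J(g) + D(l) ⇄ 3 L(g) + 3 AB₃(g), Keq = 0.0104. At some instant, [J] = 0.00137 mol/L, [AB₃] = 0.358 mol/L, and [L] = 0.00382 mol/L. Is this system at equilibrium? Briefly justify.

(D is a pure liquid — omitted from Q.)
Q = [L]³·[AB₃]³ / [J]² = (0.00382)³·(0.358)³ / (0.00137)² = 0.00136
Q = 0.00136 < Keq = 0.0104: net forward reaction.

no; Q < K, reaction proceeds forward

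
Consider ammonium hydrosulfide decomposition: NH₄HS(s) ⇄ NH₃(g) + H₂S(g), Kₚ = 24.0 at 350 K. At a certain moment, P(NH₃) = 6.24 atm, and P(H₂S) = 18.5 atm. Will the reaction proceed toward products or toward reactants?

(NH₄HS is a pure solid — omitted from Qₚ.)
Qₚ = P(NH₃)·P(H₂S) = (6.24)·(18.5) = 115
Qₚ = 115 > Kₚ = 24.0, so the reverse reaction proceeds.

to the left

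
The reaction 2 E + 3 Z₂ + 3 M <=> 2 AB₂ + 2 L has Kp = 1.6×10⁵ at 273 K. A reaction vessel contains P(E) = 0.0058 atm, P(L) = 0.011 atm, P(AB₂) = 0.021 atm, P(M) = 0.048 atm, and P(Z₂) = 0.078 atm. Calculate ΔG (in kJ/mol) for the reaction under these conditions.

Qp = P(AB₂)²·P(L)² / (P(E)²·P(Z₂)³·P(M)³) = (0.021)²·(0.011)² / ((0.0058)²·(0.078)³·(0.048)³) = 30200
ΔG = RT ln(Qp/Kp) = (8.314 J mol⁻¹ K⁻¹)(273 K) × ln(30200/1.6×10⁵)
   = (2.270 kJ/mol)(-1.667) = -3.78 kJ/mol
ΔG < 0, so the forward reaction is spontaneous (proceeds forward).

ΔG = -3.78 kJ/mol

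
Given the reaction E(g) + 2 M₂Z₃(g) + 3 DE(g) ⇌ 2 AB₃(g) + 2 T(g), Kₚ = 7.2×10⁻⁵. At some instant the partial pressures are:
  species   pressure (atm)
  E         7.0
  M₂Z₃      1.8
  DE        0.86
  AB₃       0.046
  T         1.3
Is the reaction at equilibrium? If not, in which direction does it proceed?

toward reactants

Qₚ = P(AB₃)²·P(T)² / (P(E)·P(M₂Z₃)²·P(DE)³) = (0.046)²·(1.3)² / ((7.0)·(1.8)²·(0.86)³) = 2.5×10⁻⁴
Qₚ = 2.5×10⁻⁴ > Kₚ = 7.2×10⁻⁵, so the reverse reaction proceeds.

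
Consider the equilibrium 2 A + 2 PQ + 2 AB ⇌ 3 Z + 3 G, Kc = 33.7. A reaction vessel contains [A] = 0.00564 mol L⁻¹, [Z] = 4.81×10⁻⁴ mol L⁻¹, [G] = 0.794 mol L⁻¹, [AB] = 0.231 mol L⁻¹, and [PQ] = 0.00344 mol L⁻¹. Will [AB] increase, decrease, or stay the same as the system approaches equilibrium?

decrease

Qc = [Z]³·[G]³ / ([A]²·[PQ]²·[AB]²) = (4.81×10⁻⁴)³·(0.794)³ / ((0.00564)²·(0.00344)²·(0.231)²) = 2.77
Qc = 2.77 < Kc = 33.7: net forward reaction.
AB is a reactant, so it decreases.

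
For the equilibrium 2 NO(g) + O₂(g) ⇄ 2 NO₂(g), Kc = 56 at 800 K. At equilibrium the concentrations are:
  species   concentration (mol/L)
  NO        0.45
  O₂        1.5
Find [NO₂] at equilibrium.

[NO₂] = 4.1 mol/L

At equilibrium, Kc = [NO₂]² / ([NO]²·[O₂]) = 56.
([NO₂])² / ((0.45)²·(1.5)) = 56
[NO₂]² = 17.0 ⇒ [NO₂] = 4.1 mol/L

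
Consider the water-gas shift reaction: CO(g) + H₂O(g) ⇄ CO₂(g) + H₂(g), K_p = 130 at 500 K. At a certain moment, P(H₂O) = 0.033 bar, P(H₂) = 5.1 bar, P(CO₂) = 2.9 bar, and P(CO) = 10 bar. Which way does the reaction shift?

toward products

Q_p = P(CO₂)·P(H₂) / (P(CO)·P(H₂O)) = (2.9)·(5.1) / ((10)·(0.033)) = 45
Q_p = 45 < K_p = 130, so the forward reaction proceeds.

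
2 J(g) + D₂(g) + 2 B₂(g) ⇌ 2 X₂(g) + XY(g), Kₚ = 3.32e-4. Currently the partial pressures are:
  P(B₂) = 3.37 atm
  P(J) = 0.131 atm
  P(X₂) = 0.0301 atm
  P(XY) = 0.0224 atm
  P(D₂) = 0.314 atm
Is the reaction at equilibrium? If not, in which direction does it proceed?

neither direction; the system is at equilibrium

Qₚ = P(X₂)²·P(XY) / (P(J)²·P(D₂)·P(B₂)²) = (0.0301)²·(0.0224) / ((0.131)²·(0.314)·(3.37)²) = 3.32e-4
Qₚ = 3.32e-4 = Kₚ, so the system is already at equilibrium.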